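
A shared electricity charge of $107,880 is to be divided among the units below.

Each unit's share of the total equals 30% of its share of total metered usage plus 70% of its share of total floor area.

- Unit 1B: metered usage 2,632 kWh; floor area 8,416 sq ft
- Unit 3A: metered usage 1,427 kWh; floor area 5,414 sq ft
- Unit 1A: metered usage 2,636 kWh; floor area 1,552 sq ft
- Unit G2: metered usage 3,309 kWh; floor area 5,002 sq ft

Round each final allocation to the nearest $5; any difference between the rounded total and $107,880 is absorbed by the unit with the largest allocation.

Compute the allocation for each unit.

Totals — metered usage 10,004, floor area 20,384.
Composite weights (30% metered usage + 70% floor area): Unit 1B 0.3679; Unit 3A 0.2287; Unit 1A 0.1323; Unit G2 0.2710.
Proportional shares: Unit 1B 39,693.30; Unit 3A 24,673.58; Unit 1A 14,277.39; Unit G2 29,235.73.
After rounding ($5): Unit 1B $39,695; Unit 3A $24,675; Unit 1A $14,275; Unit G2 $29,235. Sum = $107,880.
Sum already equals the total — no adjustment.

Unit 1B: $39,695; Unit 3A: $24,675; Unit 1A: $14,275; Unit G2: $29,235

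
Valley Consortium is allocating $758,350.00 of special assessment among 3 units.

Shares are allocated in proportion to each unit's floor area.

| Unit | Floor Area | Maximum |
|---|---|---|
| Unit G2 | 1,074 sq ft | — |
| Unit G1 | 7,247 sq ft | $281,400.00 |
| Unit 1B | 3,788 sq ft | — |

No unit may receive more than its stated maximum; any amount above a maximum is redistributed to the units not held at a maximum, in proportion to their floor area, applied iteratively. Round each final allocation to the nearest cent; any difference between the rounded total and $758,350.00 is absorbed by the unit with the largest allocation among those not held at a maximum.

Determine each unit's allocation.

Floor area total: 12,109.
Proportional shares (ignoring caps): Unit G2 67,261.3676; Unit G1 453,857.6637; Unit 1B 237,230.9687.
Capped: Unit G1 ($281,400.00); residual $476,950.00 reallocated over remaining floor area 4,862.
Redistributed shares: Unit G2 105,356.7051 → $105,356.71; Unit 1B 371,593.2949 → $371,593.29.

Unit G2: $105,356.71 | Unit G1: $281,400.00 | Unit 1B: $371,593.29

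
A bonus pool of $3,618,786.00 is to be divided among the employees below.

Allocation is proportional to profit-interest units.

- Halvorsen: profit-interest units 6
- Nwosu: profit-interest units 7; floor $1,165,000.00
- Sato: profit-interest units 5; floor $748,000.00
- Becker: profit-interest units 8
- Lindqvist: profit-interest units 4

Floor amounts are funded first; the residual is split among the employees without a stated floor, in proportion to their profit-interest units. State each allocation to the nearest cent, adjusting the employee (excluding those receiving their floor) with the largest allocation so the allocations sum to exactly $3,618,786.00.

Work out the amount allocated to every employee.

Halvorsen: $568,595.33 | Nwosu: $1,165,000.00 | Sato: $748,000.00 | Becker: $758,127.11 | Lindqvist: $379,063.56

Minimums first: Nwosu $1,165,000.00; Sato $748,000.00. Residual $1,705,786.00.
Residual split over remaining profit-interest units 18: Halvorsen 568,595.3333 → $568,595.33; Becker 758,127.1111 → $758,127.11; Lindqvist 379,063.5556 → $379,063.56.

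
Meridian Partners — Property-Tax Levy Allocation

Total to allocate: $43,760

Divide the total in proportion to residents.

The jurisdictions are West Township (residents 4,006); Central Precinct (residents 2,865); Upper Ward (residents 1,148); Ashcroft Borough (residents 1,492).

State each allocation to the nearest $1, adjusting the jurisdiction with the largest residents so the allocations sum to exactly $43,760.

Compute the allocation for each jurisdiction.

West Township: $18,431; Central Precinct: $13,182; Upper Ward: $5,282; Ashcroft Borough: $6,865

Total residents = 9,511.
Pro-rata amounts: West Township 4,006/9,511 × $43,760 = 18,431.56; Central Precinct 2,865/9,511 × $43,760 = 13,181.83; Upper Ward 1,148/9,511 × $43,760 = 5,281.93; Ashcroft Borough 1,492/9,511 × $43,760 = 6,864.67.
After rounding ($1): West Township $18,432; Central Precinct $13,182; Upper Ward $5,282; Ashcroft Borough $6,865. Sum = $43,761.
Difference $43,760 − $43,761 = −$1 applied to largest residents (West Township): West Township becomes $18,431.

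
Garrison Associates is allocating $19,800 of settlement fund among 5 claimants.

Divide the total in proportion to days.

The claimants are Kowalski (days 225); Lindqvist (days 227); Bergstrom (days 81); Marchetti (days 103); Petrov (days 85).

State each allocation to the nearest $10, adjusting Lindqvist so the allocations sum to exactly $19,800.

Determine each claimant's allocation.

Kowalski: $6,180 | Lindqvist: $6,240 | Bergstrom: $2,220 | Marchetti: $2,830 | Petrov: $2,330

Sum of days: 721.
Proportional shares: Kowalski 225/721 × $19,800 = 6,178.92; Lindqvist 227/721 × $19,800 = 6,233.84; Bergstrom 81/721 × $19,800 = 2,224.41; Marchetti 103/721 × $19,800 = 2,828.57; Petrov 85/721 × $19,800 = 2,334.26.
Rounded to nearest $10: Kowalski $6,180; Lindqvist $6,230; Bergstrom $2,220; Marchetti $2,830; Petrov $2,330. Sum = $19,790.
Difference $19,800 − $19,790 = +$10 applied to Lindqvist: Lindqvist becomes $6,240.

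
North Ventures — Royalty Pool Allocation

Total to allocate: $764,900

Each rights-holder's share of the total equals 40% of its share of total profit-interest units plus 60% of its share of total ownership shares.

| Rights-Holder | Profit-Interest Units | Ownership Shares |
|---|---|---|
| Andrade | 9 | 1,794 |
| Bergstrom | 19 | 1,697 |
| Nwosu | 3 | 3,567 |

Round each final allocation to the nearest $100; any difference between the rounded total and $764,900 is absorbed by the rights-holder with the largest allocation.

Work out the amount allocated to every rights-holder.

Andrade: $205,500; Bergstrom: $297,900; Nwosu: $261,500

Profit-interest units total 31; ownership shares total 7,058.
Blended shares (40% profit-interest units + 60% ownership shares): Andrade 0.2686; Bergstrom 0.3894; Nwosu 0.3419.
Unrounded shares: Andrade 205,480.31; Bergstrom 297,869.75; Nwosu 261,549.95.
After rounding ($100): Andrade $205,500; Bergstrom $297,900; Nwosu $261,500. Sum = $764,900.
Sum already equals the total — no adjustment.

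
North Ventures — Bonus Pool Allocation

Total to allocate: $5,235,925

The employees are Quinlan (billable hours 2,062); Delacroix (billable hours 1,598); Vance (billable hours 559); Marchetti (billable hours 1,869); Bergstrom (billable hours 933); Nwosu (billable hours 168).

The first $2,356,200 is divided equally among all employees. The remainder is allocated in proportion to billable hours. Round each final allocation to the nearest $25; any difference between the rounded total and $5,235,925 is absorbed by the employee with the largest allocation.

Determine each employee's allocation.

Quinlan: $1,218,675 · Delacroix: $1,032,825 · Vance: $616,625 · Marchetti: $1,141,375 · Bergstrom: $766,425 · Nwosu: $460,000

Equal tier: $2,356,200 ÷ 6 = $392,700 apiece.
Remainder $2,879,725 by billable hours (total 7,189): Quinlan 825,983.16 → $825,975; Delacroix 640,116.92 → $640,125; Vance 223,920.75 → $223,925; Marchetti 748,672.42 → $748,675; Bergstrom 373,735.35 → $373,725; Nwosu 67,296.40 → $67,300.
Totals: Quinlan $392,700 + $825,975 = $1,218,675; Delacroix $392,700 + $640,125 = $1,032,825; Vance $392,700 + $223,925 = $616,625; Marchetti $392,700 + $748,675 = $1,141,375; Bergstrom $392,700 + $373,725 = $766,425; Nwosu $392,700 + $67,300 = $460,000.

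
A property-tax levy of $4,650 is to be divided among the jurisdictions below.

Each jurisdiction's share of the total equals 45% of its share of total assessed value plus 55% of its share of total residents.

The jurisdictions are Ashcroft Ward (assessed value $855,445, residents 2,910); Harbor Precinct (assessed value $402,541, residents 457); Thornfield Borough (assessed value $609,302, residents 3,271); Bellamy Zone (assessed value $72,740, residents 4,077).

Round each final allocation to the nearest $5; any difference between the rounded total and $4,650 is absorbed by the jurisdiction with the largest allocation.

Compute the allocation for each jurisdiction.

Ashcroft Ward: $1,615; Harbor Precinct: $545; Thornfield Borough: $1,440; Bellamy Zone: $1,050

Assessed value total 1,940,028; residents total 10,715.
Combined weights (45% assessed value + 55% residents): Ashcroft Ward 0.3478; Harbor Precinct 0.1168; Thornfield Borough 0.3092; Bellamy Zone 0.2261.
Unrounded shares: Ashcroft Ward 1,617.25; Harbor Precinct 543.26; Thornfield Borough 1,437.92; Bellamy Zone 1,051.57.
Rounded to nearest $5: Ashcroft Ward $1,615; Harbor Precinct $545; Thornfield Borough $1,440; Bellamy Zone $1,050. Sum = $4,650.
Sum already equals the total — no adjustment.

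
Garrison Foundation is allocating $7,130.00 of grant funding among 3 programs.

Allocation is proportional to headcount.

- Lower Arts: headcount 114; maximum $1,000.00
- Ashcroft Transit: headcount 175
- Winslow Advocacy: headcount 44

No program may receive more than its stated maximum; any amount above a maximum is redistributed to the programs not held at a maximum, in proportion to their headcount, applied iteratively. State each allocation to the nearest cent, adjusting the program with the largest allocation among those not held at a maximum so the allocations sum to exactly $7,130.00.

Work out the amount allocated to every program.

Lower Arts: $1,000.00 | Ashcroft Transit: $4,898.40 | Winslow Advocacy: $1,231.60

Headcount total: 333.
Pro-rata shares before constraints: Lower Arts 2,440.9009; Ashcroft Transit 3,746.9970; Winslow Advocacy 942.1021.
Capped: Lower Arts ($1,000.00); balance $6,130.00 reallocated over remaining headcount 219.
Redistributed shares: Ashcroft Transit 4,898.4018 → $4,898.40; Winslow Advocacy 1,231.5982 → $1,231.60.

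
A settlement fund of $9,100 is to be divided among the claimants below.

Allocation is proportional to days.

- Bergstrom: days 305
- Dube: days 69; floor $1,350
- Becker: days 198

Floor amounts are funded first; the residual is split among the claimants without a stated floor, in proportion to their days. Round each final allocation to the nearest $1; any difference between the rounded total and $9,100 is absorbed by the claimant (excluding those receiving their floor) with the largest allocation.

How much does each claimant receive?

Bergstrom: $4,699 · Dube: $1,350 · Becker: $3,051

Fund the minimums — Dube $1,350. Balance $7,750.
Balance split over remaining days 503: Bergstrom 4,699.30 → $4,699; Becker 3,050.70 → $3,051.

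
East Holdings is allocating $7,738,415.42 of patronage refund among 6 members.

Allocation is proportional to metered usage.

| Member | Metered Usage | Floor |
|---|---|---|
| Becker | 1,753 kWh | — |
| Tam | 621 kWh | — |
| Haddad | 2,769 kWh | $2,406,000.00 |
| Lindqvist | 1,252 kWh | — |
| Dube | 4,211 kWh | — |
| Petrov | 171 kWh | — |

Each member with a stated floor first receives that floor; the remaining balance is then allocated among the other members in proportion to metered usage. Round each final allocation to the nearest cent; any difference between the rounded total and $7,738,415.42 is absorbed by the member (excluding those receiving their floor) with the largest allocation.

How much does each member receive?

Becker: $1,167,298.23 | Tam: $413,515.23 | Haddad: $2,406,000.00 | Lindqvist: $833,689.32 | Dube: $2,804,046.13 | Petrov: $113,866.51

Fund the minimums — Haddad $2,406,000.00. Balance $5,332,415.42.
Balance split over remaining metered usage 8,008: Becker 1,167,298.2307 → $1,167,298.23; Tam 413,515.2317 → $413,515.23; Lindqvist 833,689.3239 → $833,689.32; Dube 2,804,046.1206 → $2,804,046.12; Petrov 113,866.5131 → $113,866.51.
Rounding difference +$0.01 applied to Dube → $2,804,046.13.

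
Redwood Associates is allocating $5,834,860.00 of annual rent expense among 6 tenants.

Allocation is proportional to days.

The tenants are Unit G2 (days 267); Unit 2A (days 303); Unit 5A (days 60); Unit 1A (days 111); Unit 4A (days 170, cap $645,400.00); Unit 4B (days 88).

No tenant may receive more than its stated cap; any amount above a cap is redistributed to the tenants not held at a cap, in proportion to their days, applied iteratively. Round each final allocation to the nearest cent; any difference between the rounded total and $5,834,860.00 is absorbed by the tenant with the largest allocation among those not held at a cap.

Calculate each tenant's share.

Sum of days: 999.
Unconstrained shares: Unit G2 1,559,467.0871; Unit 2A 1,769,732.3123; Unit 5A 350,442.0420; Unit 1A 648,317.7778; Unit 4A 992,919.1191; Unit 4B 513,981.6617.
Cap binds for Unit 4A ($645,400.00); residual $5,189,460.00 reallocated over remaining days 829.
Shares after redistribution: Unit G2 1,671,394.2340 → $1,671,394.23; Unit 2A 1,896,750.7600 → $1,896,750.76; Unit 5A 375,594.2099 → $375,594.21; Unit 1A 694,849.2883 → $694,849.29; Unit 4B 550,871.5078 → $550,871.51.

Unit G2: $1,671,394.23 · Unit 2A: $1,896,750.76 · Unit 5A: $375,594.21 · Unit 1A: $694,849.29 · Unit 4A: $645,400.00 · Unit 4B: $550,871.51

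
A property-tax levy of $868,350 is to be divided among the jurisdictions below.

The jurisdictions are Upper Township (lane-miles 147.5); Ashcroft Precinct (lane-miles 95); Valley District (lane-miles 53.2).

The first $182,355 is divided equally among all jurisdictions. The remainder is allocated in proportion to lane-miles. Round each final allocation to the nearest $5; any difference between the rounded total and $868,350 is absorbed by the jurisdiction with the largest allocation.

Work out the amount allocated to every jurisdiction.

First tranche $182,355 split equally: $60,785 each.
Remainder $685,995 by lane-miles (total 295.7): Upper Township 342,185.53 → $342,185; Ashcroft Precinct 220,390.68 → $220,390; Valley District 123,418.78 → $123,420.
Totals: Upper Township $60,785 + $342,185 = $402,970; Ashcroft Precinct $60,785 + $220,390 = $281,175; Valley District $60,785 + $123,420 = $184,205.

Upper Township: $402,970 · Ashcroft Precinct: $281,175 · Valley District: $184,205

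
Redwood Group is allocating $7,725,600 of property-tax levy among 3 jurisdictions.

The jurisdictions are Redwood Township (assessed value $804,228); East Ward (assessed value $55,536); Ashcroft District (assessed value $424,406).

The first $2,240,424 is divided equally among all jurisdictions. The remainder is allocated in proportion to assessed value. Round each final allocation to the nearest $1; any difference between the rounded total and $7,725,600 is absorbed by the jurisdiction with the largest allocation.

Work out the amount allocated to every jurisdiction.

First tranche $2,240,424 split equally: $746,808 each.
Remainder $5,485,176 by assessed value (total 1,284,170): Redwood Township 3,435,162.11 → $3,435,162; East Ward 237,215.27 → $237,215; Ashcroft District 1,812,798.62 → $1,812,799.
Totals: Redwood Township $746,808 + $3,435,162 = $4,181,970; East Ward $746,808 + $237,215 = $984,023; Ashcroft District $746,808 + $1,812,799 = $2,559,607.

Redwood Township: $4,181,970; East Ward: $984,023; Ashcroft District: $2,559,607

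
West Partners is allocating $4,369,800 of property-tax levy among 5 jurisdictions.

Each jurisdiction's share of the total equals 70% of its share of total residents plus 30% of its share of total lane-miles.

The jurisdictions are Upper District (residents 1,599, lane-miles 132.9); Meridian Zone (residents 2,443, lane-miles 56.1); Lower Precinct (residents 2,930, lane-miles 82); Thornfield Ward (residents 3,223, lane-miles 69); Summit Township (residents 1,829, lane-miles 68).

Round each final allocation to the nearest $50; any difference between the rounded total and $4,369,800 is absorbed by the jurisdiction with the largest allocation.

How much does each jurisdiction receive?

Totals — residents 12,024, lane-miles 408.
Blended shares (70% residents + 30% lane-miles): Upper District 0.1908; Meridian Zone 0.1835; Lower Precinct 0.2309; Thornfield Ward 0.2384; Summit Township 0.1565.
Proportional shares: Upper District 833,798.96; Meridian Zone 801,744.19; Lower Precinct 1,008,854.12; Thornfield Ward 1,041,622.07; Summit Township 683,780.66.
At nearest $50: Upper District $833,800; Meridian Zone $801,750; Lower Precinct $1,008,850; Thornfield Ward $1,041,600; Summit Township $683,800. Sum = $4,369,800.
Rounded total matches; no reconciliation needed.

Upper District: $833,800; Meridian Zone: $801,750; Lower Precinct: $1,008,850; Thornfield Ward: $1,041,600; Summit Township: $683,800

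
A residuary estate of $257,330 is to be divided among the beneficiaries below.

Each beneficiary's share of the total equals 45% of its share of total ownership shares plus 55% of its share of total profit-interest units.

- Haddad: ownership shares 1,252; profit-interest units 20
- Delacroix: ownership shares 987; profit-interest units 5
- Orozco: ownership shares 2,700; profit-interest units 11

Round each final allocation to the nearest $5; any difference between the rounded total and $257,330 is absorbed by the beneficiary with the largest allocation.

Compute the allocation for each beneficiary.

Haddad: $107,980; Delacroix: $42,800; Orozco: $106,550

Totals — ownership shares 4,939, profit-interest units 36.
Composite weights (45% ownership shares + 55% profit-interest units): Haddad 0.4196; Delacroix 0.1663; Orozco 0.4141.
Proportional shares: Haddad 107,982.68; Delacroix 42,798.10; Orozco 106,549.23.
After rounding ($5): Haddad $107,985; Delacroix $42,800; Orozco $106,550. Sum = $257,335.
Difference $257,330 − $257,335 = −$5 applied to largest allocation (Haddad): Haddad becomes $107,980.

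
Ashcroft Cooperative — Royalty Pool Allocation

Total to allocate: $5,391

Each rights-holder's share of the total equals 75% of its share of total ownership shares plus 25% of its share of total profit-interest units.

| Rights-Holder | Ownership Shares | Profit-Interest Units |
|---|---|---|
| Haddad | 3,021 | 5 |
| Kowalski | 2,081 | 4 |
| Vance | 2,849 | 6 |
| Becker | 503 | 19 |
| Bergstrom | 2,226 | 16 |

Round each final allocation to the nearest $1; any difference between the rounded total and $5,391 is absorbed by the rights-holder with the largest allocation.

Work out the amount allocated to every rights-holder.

Ownership shares total 10,680; profit-interest units total 50.
Composite weights (75% ownership shares + 25% profit-interest units): Haddad 0.2371; Kowalski 0.1661; Vance 0.2301; Becker 0.1303; Bergstrom 0.2363.
Proportional shares: Haddad 1,278.47; Kowalski 895.65; Vance 1,240.31; Becker 702.57; Bergstrom 1,274.00.
At nearest $1: Haddad $1,278; Kowalski $896; Vance $1,240; Becker $703; Bergstrom $1,274. Sum = $5,391.
No rounding difference to absorb.

Haddad: $1,278 | Kowalski: $896 | Vance: $1,240 | Becker: $703 | Bergstrom: $1,274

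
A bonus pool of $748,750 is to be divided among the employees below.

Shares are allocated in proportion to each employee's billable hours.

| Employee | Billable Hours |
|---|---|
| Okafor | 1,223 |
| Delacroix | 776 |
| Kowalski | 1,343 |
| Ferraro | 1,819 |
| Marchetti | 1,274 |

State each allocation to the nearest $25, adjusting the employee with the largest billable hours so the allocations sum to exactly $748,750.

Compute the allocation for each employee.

Total billable hours = 1,223 + 776 + 1,343 + 1,819 + 1,274 = 6,435.
Pro-rata amounts: Okafor 142,303.22; Delacroix 90,292.15; Kowalski 156,265.93; Ferraro 211,651.32; Marchetti 148,237.37.
At nearest $25: Okafor $142,300; Delacroix $90,300; Kowalski $156,275; Ferraro $211,650; Marchetti $148,225. Sum = $748,750.
Sum already equals the total — no adjustment.

Okafor: $142,300 · Delacroix: $90,300 · Kowalski: $156,275 · Ferraro: $211,650 · Marchetti: $148,225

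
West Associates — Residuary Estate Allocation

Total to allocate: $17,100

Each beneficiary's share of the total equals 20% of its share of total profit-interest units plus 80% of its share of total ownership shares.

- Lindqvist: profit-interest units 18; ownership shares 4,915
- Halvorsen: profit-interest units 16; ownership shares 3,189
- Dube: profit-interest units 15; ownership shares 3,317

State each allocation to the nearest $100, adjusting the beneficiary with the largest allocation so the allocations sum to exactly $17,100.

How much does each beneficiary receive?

Profit-interest units total 49; ownership shares total 11,421.
Combined weights (20% profit-interest units + 80% ownership shares): Lindqvist 0.4177; Halvorsen 0.2887; Dube 0.2936.
Pro-rata amounts: Lindqvist 7,143.48; Halvorsen 4,936.50; Dube 5,020.02.
Rounded to nearest $100: Lindqvist $7,100; Halvorsen $4,900; Dube $5,000. Sum = $17,000.
Difference $17,100 − $17,000 = +$100 applied to largest allocation (Lindqvist): Lindqvist becomes $7,200.

Lindqvist: $7,200 · Halvorsen: $4,900 · Dube: $5,000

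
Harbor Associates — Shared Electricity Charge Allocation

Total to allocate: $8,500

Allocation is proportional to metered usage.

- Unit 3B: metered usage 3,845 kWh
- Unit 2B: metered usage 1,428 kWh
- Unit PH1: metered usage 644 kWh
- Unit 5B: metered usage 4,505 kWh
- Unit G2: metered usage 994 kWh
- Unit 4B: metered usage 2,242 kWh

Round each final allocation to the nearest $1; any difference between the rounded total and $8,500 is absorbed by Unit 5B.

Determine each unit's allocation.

Unit 3B: $2,393 | Unit 2B: $889 | Unit PH1: $401 | Unit 5B: $2,803 | Unit G2: $619 | Unit 4B: $1,395

Total metered usage = 13,658.
Raw shares: Unit 3B 3,845/13,658 × $8,500 = 2,392.92; Unit 2B 1,428/13,658 × $8,500 = 888.71; Unit PH1 644/13,658 × $8,500 = 400.79; Unit 5B 4,505/13,658 × $8,500 = 2,803.67; Unit G2 994/13,658 × $8,500 = 618.61; Unit 4B 2,242/13,658 × $8,500 = 1,395.30.
After rounding ($1): Unit 3B $2,393; Unit 2B $889; Unit PH1 $401; Unit 5B $2,804; Unit G2 $619; Unit 4B $1,395. Sum = $8,501.
Difference $8,500 − $8,501 = −$1 applied to Unit 5B: Unit 5B becomes $2,803.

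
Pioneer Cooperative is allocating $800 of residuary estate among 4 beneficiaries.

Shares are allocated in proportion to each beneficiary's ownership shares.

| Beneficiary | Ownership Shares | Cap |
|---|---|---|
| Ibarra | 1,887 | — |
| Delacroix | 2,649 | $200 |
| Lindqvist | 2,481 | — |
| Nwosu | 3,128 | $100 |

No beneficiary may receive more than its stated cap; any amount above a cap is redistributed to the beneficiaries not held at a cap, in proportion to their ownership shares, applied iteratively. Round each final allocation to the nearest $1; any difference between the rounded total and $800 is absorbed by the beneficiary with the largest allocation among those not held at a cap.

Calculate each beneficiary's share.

Total ownership shares = 10,145.
Proportional shares (ignoring caps): Ibarra 148.80; Delacroix 208.89; Lindqvist 195.64; Nwosu 246.66.
Held at cap: Delacroix ($200), Nwosu ($100); residual $500 reallocated over remaining ownership shares 4,368.
Shares after redistribution: Ibarra 216.00 → $216; Lindqvist 284.00 → $284.

Ibarra: $216 | Delacroix: $200 | Lindqvist: $284 | Nwosu: $100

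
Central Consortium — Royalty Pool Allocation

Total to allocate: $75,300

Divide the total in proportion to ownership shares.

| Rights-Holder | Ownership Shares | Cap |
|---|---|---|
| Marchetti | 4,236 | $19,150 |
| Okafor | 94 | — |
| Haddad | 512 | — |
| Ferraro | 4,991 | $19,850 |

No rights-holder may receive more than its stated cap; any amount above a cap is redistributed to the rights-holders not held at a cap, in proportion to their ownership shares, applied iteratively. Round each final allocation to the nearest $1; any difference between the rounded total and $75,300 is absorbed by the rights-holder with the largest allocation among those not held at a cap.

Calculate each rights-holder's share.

Marchetti: $19,150 | Okafor: $5,631 | Haddad: $30,669 | Ferraro: $19,850

Ownership shares total: 9,833.
Pro-rata shares before constraints: Marchetti 32,438.81; Okafor 719.84; Haddad 3,920.84; Ferraro 38,220.51.
Held at cap: Marchetti ($19,150), Ferraro ($19,850); residual $36,300 reallocated over remaining ownership shares 606.
Remaining shares: Okafor 5,630.69 → $5,631; Haddad 30,669.31 → $30,669.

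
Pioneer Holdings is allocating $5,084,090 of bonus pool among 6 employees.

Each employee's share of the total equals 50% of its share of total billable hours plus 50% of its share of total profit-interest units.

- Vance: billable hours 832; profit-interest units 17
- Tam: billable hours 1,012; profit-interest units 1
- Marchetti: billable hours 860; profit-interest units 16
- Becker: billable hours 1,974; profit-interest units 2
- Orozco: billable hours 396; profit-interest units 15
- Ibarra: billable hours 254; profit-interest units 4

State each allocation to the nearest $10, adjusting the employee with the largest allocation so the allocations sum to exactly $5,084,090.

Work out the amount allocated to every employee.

Totals — billable hours 5,328, profit-interest units 55.
Blended shares (50% billable hours + 50% profit-interest units): Vance 0.2326; Tam 0.1041; Marchetti 0.2262; Becker 0.2034; Orozco 0.1735; Ibarra 0.0602.
Proportional shares: Vance 1,182,678.98; Tam 529,054.87; Marchetti 1,149,819.07; Becker 1,034,254.22; Orozco 882,220.78; Ibarra 306,062.08.
After rounding ($10): Vance $1,182,680; Tam $529,050; Marchetti $1,149,820; Becker $1,034,250; Orozco $882,220; Ibarra $306,060. Sum = $5,084,080.
Difference $5,084,090 − $5,084,080 = +$10 applied to largest allocation (Vance): Vance becomes $1,182,690.

Vance: $1,182,690 | Tam: $529,050 | Marchetti: $1,149,820 | Becker: $1,034,250 | Orozco: $882,220 | Ibarra: $306,060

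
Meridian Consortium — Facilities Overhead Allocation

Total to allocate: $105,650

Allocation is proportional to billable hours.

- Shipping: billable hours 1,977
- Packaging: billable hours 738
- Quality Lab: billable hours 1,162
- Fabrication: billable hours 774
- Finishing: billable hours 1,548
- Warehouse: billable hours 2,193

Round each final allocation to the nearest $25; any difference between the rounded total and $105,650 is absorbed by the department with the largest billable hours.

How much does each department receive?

Shipping: $24,900 | Packaging: $9,300 | Quality Lab: $14,625 | Fabrication: $9,750 | Finishing: $19,500 | Warehouse: $27,575

Combined billable hours = 8,392.
Unrounded shares: Shipping 1,977/8,392 × $105,650 = 24,889.19; Packaging 738/8,392 × $105,650 = 9,290.96; Quality Lab 1,162/8,392 × $105,650 = 14,628.85; Fabrication 774/8,392 × $105,650 = 9,744.17; Finishing 1,548/8,392 × $105,650 = 19,488.35; Warehouse 2,193/8,392 × $105,650 = 27,608.49.
After rounding ($25): Shipping $24,900; Packaging $9,300; Quality Lab $14,625; Fabrication $9,750; Finishing $19,500; Warehouse $27,600. Sum = $105,675.
Difference $105,650 − $105,675 = −$25 applied to largest billable hours (Warehouse): Warehouse becomes $27,575.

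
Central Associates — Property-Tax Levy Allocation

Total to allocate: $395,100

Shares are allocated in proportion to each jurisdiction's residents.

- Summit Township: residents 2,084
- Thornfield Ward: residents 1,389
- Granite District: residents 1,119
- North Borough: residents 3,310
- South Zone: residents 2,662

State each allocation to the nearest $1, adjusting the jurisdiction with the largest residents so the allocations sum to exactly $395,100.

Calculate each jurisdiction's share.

Combined residents = 10,564.
Pro-rata amounts: Summit Township 2,084/10,564 × $395,100 = 77,942.86; Thornfield Ward 1,389/10,564 × $395,100 = 51,949.44; Granite District 1,119/10,564 × $395,100 = 41,851.28; North Borough 3,310/10,564 × $395,100 = 123,796.01; South Zone 2,662/10,564 × $395,100 = 99,560.41.
After rounding ($1): Summit Township $77,943; Thornfield Ward $51,949; Granite District $41,851; North Borough $123,796; South Zone $99,560. Sum = $395,099.
Difference $395,100 − $395,099 = +$1 applied to largest residents (North Borough): North Borough becomes $123,797.

Summit Township: $77,943 · Thornfield Ward: $51,949 · Granite District: $41,851 · North Borough: $123,797 · South Zone: $99,560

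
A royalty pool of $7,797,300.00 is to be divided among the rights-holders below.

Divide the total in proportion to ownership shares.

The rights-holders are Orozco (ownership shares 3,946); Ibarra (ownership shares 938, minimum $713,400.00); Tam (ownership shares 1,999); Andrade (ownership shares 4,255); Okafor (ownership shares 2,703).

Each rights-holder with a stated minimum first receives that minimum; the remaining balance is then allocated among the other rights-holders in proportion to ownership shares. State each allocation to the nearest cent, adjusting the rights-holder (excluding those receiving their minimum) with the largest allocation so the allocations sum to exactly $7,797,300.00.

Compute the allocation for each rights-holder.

Fund the minimums — Ibarra $713,400.00. Residual $7,083,900.00.
Residual split over remaining ownership shares 12,903: Orozco 2,166,400.7905 → $2,166,400.79; Tam 1,097,474.7036 → $1,097,474.70; Andrade 2,336,045.4545 → $2,336,045.45; Okafor 1,483,979.0514 → $1,483,979.05.
Rounding difference +$0.01 applied to Andrade → $2,336,045.46.

Orozco: $2,166,400.79 | Ibarra: $713,400.00 | Tam: $1,097,474.70 | Andrade: $2,336,045.46 | Okafor: $1,483,979.05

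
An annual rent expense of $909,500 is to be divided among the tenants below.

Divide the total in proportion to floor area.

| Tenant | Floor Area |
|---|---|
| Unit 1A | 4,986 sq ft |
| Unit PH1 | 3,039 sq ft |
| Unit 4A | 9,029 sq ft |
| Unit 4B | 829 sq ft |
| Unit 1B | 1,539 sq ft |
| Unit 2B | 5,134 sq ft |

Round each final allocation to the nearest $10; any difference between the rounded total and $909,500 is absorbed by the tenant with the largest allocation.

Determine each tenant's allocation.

Floor area total: 24,556.
Proportional shares: Unit 1A 4,986/24,556 × $909,500 = 184,670.43; Unit PH1 3,039/24,556 × $909,500 = 112,557.85; Unit 4A 9,029/24,556 × $909,500 = 334,414.22; Unit 4B 829/24,556 × $909,500 = 30,704.33; Unit 1B 1,539/24,556 × $909,500 = 57,001.16; Unit 2B 5,134/24,556 × $909,500 = 190,152.02.
Rounded to nearest $10: Unit 1A $184,670; Unit PH1 $112,560; Unit 4A $334,410; Unit 4B $30,700; Unit 1B $57,000; Unit 2B $190,150. Sum = $909,490.
Difference $909,500 − $909,490 = +$10 applied to largest allocation (Unit 4A): Unit 4A becomes $334,420.

Unit 1A: $184,670 · Unit PH1: $112,560 · Unit 4A: $334,420 · Unit 4B: $30,700 · Unit 1B: $57,000 · Unit 2B: $190,150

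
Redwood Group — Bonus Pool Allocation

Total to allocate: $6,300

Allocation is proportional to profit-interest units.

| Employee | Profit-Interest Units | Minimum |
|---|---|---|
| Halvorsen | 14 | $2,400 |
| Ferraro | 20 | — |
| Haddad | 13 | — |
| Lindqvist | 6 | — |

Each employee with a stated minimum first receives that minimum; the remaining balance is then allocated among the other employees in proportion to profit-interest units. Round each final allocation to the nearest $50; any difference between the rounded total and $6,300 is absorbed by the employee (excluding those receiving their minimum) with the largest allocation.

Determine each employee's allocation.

Guaranteed amounts: Halvorsen $2,400. Balance $3,900.
Balance split over remaining profit-interest units 39: Ferraro 2,000.00 → $2,000; Haddad 1,300.00 → $1,300; Lindqvist 600.00 → $600.

Halvorsen: $2,400; Ferraro: $2,000; Haddad: $1,300; Lindqvist: $600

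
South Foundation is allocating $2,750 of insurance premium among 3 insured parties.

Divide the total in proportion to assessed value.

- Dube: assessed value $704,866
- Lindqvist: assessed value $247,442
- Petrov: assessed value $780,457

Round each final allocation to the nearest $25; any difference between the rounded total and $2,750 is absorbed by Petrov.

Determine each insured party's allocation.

Combined assessed value = 1,732,765.
Pro-rata amounts: Dube 704,866/1,732,765 × $2,750 = 1,118.66; Lindqvist 247,442/1,732,765 × $2,750 = 392.71; Petrov 780,457/1,732,765 × $2,750 = 1,238.63.
At nearest $25: Dube $1,125; Lindqvist $400; Petrov $1,250. Sum = $2,775.
Difference $2,750 − $2,775 = −$25 applied to Petrov: Petrov becomes $1,225.

Dube: $1,125; Lindqvist: $400; Petrov: $1,225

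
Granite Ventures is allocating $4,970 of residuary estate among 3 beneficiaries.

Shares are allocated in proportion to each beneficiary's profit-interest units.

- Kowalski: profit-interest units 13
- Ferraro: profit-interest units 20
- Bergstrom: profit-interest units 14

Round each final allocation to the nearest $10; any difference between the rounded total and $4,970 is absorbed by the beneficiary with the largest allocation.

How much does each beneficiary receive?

Kowalski: $1,370; Ferraro: $2,120; Bergstrom: $1,480

Sum of profit-interest units: 47.
Proportional shares: Kowalski 13/47 × $4,970 = 1,374.68; Ferraro 20/47 × $4,970 = 2,114.89; Bergstrom 14/47 × $4,970 = 1,480.43.
At nearest $10: Kowalski $1,370; Ferraro $2,110; Bergstrom $1,480. Sum = $4,960.
Difference $4,970 − $4,960 = +$10 applied to largest allocation (Ferraro): Ferraro becomes $2,120.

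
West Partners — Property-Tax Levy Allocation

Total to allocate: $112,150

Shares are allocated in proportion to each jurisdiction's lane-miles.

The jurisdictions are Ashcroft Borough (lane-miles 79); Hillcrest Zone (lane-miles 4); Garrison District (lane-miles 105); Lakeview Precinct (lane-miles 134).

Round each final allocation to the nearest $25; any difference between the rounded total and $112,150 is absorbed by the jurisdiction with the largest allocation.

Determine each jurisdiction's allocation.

Sum of lane-miles: 322.
Unrounded shares: Ashcroft Borough 79/322 × $112,150 = 27,515.06; Hillcrest Zone 4/322 × $112,150 = 1,393.17; Garrison District 105/322 × $112,150 = 36,570.65; Lakeview Precinct 134/322 × $112,150 = 46,671.12.
After rounding ($25): Ashcroft Borough $27,525; Hillcrest Zone $1,400; Garrison District $36,575; Lakeview Precinct $46,675. Sum = $112,175.
Difference $112,150 − $112,175 = −$25 applied to largest allocation (Lakeview Precinct): Lakeview Precinct becomes $46,650.

Ashcroft Borough: $27,525 | Hillcrest Zone: $1,400 | Garrison District: $36,575 | Lakeview Precinct: $46,650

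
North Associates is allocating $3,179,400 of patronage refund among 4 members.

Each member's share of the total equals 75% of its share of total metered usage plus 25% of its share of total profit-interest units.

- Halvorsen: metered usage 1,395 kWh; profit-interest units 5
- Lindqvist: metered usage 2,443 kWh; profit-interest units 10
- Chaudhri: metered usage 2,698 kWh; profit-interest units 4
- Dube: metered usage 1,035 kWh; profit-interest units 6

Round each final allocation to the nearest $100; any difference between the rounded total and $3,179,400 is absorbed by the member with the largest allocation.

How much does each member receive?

Halvorsen: $598,300 | Lindqvist: $1,087,500 | Chaudhri: $976,900 | Dube: $516,700

Totals — metered usage 7,571, profit-interest units 25.
Combined weights (75% metered usage + 25% profit-interest units): Halvorsen 0.1882; Lindqvist 0.3420; Chaudhri 0.3073; Dube 0.1625.
Proportional shares: Halvorsen 598,336.96; Lindqvist 1,087,383.36; Chaudhri 976,933.75; Dube 516,745.94.
After rounding ($100): Halvorsen $598,300; Lindqvist $1,087,400; Chaudhri $976,900; Dube $516,700. Sum = $3,179,300.
Difference $3,179,400 − $3,179,300 = +$100 applied to largest allocation (Lindqvist): Lindqvist becomes $1,087,500.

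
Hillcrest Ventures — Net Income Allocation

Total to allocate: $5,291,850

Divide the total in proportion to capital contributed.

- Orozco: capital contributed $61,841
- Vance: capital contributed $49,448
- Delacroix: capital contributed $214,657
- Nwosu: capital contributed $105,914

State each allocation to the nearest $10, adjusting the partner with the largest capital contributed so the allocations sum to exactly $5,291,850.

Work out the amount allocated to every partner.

Orozco: $757,780; Vance: $605,920; Delacroix: $2,630,320; Nwosu: $1,297,830

Total capital contributed = 431,860.
Unrounded shares: Orozco 61,841/431,860 × $5,291,850 = 757,776.35; Vance 49,448/431,860 × $5,291,850 = 605,917.19; Delacroix 214,657/431,860 × $5,291,850 = 2,630,326.14; Nwosu 105,914/431,860 × $5,291,850 = 1,297,830.32.
Rounded to nearest $10: Orozco $757,780; Vance $605,920; Delacroix $2,630,330; Nwosu $1,297,830. Sum = $5,291,860.
Difference $5,291,850 − $5,291,860 = −$10 applied to largest capital contributed (Delacroix): Delacroix becomes $2,630,320.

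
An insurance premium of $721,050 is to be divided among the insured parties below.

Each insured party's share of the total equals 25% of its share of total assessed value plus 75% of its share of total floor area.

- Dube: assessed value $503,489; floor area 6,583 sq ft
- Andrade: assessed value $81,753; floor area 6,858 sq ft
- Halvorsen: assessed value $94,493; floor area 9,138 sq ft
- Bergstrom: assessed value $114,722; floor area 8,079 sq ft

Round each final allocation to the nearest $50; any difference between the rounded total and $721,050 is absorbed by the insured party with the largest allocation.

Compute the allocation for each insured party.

Dube: $230,350 | Andrade: $139,500 | Halvorsen: $182,650 | Bergstrom: $168,550

Totals — assessed value 794,457, floor area 30,658.
Blended shares (25% assessed value + 75% floor area): Dube 0.3195; Andrade 0.1935; Halvorsen 0.2533; Bergstrom 0.2337.
Unrounded shares: Dube 230,361.69; Andrade 139,520.51; Halvorsen 182,628.96; Bergstrom 168,538.84.
After rounding ($50): Dube $230,350; Andrade $139,500; Halvorsen $182,650; Bergstrom $168,550. Sum = $721,050.
No rounding difference to absorb.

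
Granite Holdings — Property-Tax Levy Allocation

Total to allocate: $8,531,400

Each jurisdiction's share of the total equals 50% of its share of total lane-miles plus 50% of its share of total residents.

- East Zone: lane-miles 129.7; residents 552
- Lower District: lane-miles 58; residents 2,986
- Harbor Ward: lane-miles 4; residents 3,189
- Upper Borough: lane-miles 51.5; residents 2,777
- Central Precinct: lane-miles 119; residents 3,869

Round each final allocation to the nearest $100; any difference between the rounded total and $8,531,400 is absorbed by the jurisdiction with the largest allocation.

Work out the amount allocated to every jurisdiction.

East Zone: $1,703,600; Lower District: $1,635,500; Harbor Ward: $1,064,300; Upper Borough: $1,492,300; Central Precinct: $2,635,700

Totals — lane-miles 362.2, residents 13,373.
Composite weights (50% lane-miles + 50% residents): East Zone 0.1997; Lower District 0.1917; Harbor Ward 0.1248; Upper Borough 0.1749; Central Precinct 0.3089.
Raw shares: East Zone 1,703,578.33; Lower District 1,635,547.22; Harbor Ward 1,064,331.34; Upper Borough 1,492,328.94; Central Precinct 2,635,614.16.
At nearest $100: East Zone $1,703,600; Lower District $1,635,500; Harbor Ward $1,064,300; Upper Borough $1,492,300; Central Precinct $2,635,600. Sum = $8,531,300.
Difference $8,531,400 − $8,531,300 = +$100 applied to largest allocation (Central Precinct): Central Precinct becomes $2,635,700.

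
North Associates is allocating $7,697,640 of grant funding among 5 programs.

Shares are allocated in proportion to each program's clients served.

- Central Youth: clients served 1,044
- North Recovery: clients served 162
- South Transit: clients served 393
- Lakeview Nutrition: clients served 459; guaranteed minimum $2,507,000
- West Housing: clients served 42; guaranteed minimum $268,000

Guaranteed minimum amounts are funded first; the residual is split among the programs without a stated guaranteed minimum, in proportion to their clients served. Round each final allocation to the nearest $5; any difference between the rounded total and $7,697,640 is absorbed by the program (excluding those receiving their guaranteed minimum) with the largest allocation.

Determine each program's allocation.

Central Youth: $3,214,030; North Recovery: $498,730; South Transit: $1,209,880; Lakeview Nutrition: $2,507,000; West Housing: $268,000

Fund the minimums — Lakeview Nutrition $2,507,000; West Housing $268,000. Residual $4,922,640.
Residual split over remaining clients served 1,599: Central Youth 3,214,031.37 → $3,214,030; North Recovery 498,729.01 → $498,730; South Transit 1,209,879.62 → $1,209,880.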